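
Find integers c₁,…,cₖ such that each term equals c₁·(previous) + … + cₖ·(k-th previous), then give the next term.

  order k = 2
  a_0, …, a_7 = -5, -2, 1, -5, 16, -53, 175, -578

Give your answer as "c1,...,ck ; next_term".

-3,1 ; 1909

  a_2 = -3·-2 + 1·-5 = 1
  a_3 = -3·1 + 1·-2 = -5
  a_4 = -3·-5 + 1·1 = 16
  a_5 = -3·16 + 1·-5 = -53
  a_6 = -3·-53 + 1·16 = 175
  a_7 = -3·175 + 1·-53 = -578
  a_8 = -3·-578 + 1·175 = 1909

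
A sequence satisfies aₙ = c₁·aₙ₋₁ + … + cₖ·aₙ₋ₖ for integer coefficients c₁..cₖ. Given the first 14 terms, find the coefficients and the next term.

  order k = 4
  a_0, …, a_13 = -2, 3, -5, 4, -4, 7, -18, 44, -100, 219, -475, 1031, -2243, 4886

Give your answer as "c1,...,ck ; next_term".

-3,-2,0,1 ; -10647

  a_4 = -3·4 + -2·-5 + 0·3 + 1·-2 = -4
  a_5 = -3·-4 + -2·4 + 0·-5 + 1·3 = 7
  a_6 = -3·7 + -2·-4 + 0·4 + 1·-5 = -18
  a_7 = -3·-18 + -2·7 + 0·-4 + 1·4 = 44
  a_8 = -3·44 + -2·-18 + 0·7 + 1·-4 = -100
  a_9 = -3·-100 + -2·44 + 0·-18 + 1·7 = 219
  a_10 = -3·219 + -2·-100 + 0·44 + 1·-18 = -475
  a_11 = -3·-475 + -2·219 + 0·-100 + 1·44 = 1031
  a_12 = -3·1031 + -2·-475 + 0·219 + 1·-100 = -2243
  a_13 = -3·-2243 + -2·1031 + 0·-475 + 1·219 = 4886
  a_14 = -3·4886 + -2·-2243 + 0·1031 + 1·-475 = -10647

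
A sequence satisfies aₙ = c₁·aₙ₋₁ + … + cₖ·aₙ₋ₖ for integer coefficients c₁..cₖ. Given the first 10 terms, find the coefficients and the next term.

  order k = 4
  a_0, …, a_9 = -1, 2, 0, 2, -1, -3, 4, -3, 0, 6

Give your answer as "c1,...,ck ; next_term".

-1,-1,0,-1 ; -10

  a_4 = -1·2 + -1·0 + 0·2 + -1·-1 = -1
  a_5 = -1·-1 + -1·2 + 0·0 + -1·2 = -3
  a_6 = -1·-3 + -1·-1 + 0·2 + -1·0 = 4
  a_7 = -1·4 + -1·-3 + 0·-1 + -1·2 = -3
  a_8 = -1·-3 + -1·4 + 0·-3 + -1·-1 = 0
  a_9 = -1·0 + -1·-3 + 0·4 + -1·-3 = 6
  a_10 = -1·6 + -1·0 + 0·-3 + -1·4 = -10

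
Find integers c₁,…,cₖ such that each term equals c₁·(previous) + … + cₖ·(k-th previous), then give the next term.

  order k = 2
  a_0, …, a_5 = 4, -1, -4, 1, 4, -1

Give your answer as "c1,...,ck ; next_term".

  a_2 = 0·-1 + -1·4 = -4
  a_3 = 0·-4 + -1·-1 = 1
  a_4 = 0·1 + -1·-4 = 4
  a_5 = 0·4 + -1·1 = -1
  a_6 = 0·-1 + -1·4 = -4

0,-1 ; -4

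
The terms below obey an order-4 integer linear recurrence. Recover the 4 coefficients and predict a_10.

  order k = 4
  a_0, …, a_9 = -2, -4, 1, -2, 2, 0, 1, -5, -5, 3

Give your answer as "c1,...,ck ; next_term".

  a_4 = 1·-2 + -2·1 + -2·-4 + 1·-2 = 2
  a_5 = 1·2 + -2·-2 + -2·1 + 1·-4 = 0
  a_6 = 1·0 + -2·2 + -2·-2 + 1·1 = 1
  a_7 = 1·1 + -2·0 + -2·2 + 1·-2 = -5
  a_8 = 1·-5 + -2·1 + -2·0 + 1·2 = -5
  a_9 = 1·-5 + -2·-5 + -2·1 + 1·0 = 3
  a_10 = 1·3 + -2·-5 + -2·-5 + 1·1 = 24

1,-2,-2,1 ; 24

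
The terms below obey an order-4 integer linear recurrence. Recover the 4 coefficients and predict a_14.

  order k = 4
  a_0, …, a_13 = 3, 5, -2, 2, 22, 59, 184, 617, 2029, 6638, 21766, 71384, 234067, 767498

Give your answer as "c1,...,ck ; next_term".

  a_4 = 2·2 + 3·-2 + 3·5 + 3·3 = 22
  a_5 = 2·22 + 3·2 + 3·-2 + 3·5 = 59
  a_6 = 2·59 + 3·22 + 3·2 + 3·-2 = 184
  a_7 = 2·184 + 3·59 + 3·22 + 3·2 = 617
  a_8 = 2·617 + 3·184 + 3·59 + 3·22 = 2029
  a_9 = 2·2029 + 3·617 + 3·184 + 3·59 = 6638
  a_10 = 2·6638 + 3·2029 + 3·617 + 3·184 = 21766
  a_11 = 2·21766 + 3·6638 + 3·2029 + 3·617 = 71384
  a_12 = 2·71384 + 3·21766 + 3·6638 + 3·2029 = 234067
  a_13 = 2·234067 + 3·71384 + 3·21766 + 3·6638 = 767498
  a_14 = 2·767498 + 3·234067 + 3·71384 + 3·21766 = 2516647

2,3,3,3 ; 2516647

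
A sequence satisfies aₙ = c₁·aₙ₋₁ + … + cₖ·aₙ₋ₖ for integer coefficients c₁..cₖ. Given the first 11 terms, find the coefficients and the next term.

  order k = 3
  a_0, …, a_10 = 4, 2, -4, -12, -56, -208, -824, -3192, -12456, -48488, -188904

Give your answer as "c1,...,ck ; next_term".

  a_3 = 3·-4 + 4·2 + -2·4 = -12
  a_4 = 3·-12 + 4·-4 + -2·2 = -56
  a_5 = 3·-56 + 4·-12 + -2·-4 = -208
  a_6 = 3·-208 + 4·-56 + -2·-12 = -824
  a_7 = 3·-824 + 4·-208 + -2·-56 = -3192
  a_8 = 3·-3192 + 4·-824 + -2·-208 = -12456
  a_9 = 3·-12456 + 4·-3192 + -2·-824 = -48488
  a_10 = 3·-48488 + 4·-12456 + -2·-3192 = -188904
  a_11 = 3·-188904 + 4·-48488 + -2·-12456 = -735752

3,4,-2 ; -735752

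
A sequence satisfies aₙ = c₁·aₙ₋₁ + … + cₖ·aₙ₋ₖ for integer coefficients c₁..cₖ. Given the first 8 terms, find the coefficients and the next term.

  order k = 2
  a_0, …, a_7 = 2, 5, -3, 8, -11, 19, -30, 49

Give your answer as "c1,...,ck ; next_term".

-1,1 ; -79

  a_2 = -1·5 + 1·2 = -3
  a_3 = -1·-3 + 1·5 = 8
  a_4 = -1·8 + 1·-3 = -11
  a_5 = -1·-11 + 1·8 = 19
  a_6 = -1·19 + 1·-11 = -30
  a_7 = -1·-30 + 1·19 = 49
  a_8 = -1·49 + 1·-30 = -79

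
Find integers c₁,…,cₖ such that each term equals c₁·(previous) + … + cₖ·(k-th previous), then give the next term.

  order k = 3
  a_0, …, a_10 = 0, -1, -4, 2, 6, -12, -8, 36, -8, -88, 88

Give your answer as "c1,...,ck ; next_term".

0,-2,2 ; 160

  a_3 = 0·-4 + -2·-1 + 2·0 = 2
  a_4 = 0·2 + -2·-4 + 2·-1 = 6
  a_5 = 0·6 + -2·2 + 2·-4 = -12
  a_6 = 0·-12 + -2·6 + 2·2 = -8
  a_7 = 0·-8 + -2·-12 + 2·6 = 36
  a_8 = 0·36 + -2·-8 + 2·-12 = -8
  a_9 = 0·-8 + -2·36 + 2·-8 = -88
  a_10 = 0·-88 + -2·-8 + 2·36 = 88
  a_11 = 0·88 + -2·-88 + 2·-8 = 160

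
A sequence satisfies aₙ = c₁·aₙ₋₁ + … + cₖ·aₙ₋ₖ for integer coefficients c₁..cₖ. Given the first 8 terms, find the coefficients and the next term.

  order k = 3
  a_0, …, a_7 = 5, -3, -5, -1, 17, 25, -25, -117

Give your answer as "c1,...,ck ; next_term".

  a_3 = 1·-5 + -3·-3 + -1·5 = -1
  a_4 = 1·-1 + -3·-5 + -1·-3 = 17
  a_5 = 1·17 + -3·-1 + -1·-5 = 25
  a_6 = 1·25 + -3·17 + -1·-1 = -25
  a_7 = 1·-25 + -3·25 + -1·17 = -117
  a_8 = 1·-117 + -3·-25 + -1·25 = -67

1,-3,-1 ; -67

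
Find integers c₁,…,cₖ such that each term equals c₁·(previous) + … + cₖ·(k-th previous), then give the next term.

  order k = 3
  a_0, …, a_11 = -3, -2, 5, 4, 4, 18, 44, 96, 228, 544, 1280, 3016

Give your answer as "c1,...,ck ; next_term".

2,0,2 ; 7120

  a_3 = 2·5 + 0·-2 + 2·-3 = 4
  a_4 = 2·4 + 0·5 + 2·-2 = 4
  a_5 = 2·4 + 0·4 + 2·5 = 18
  a_6 = 2·18 + 0·4 + 2·4 = 44
  a_7 = 2·44 + 0·18 + 2·4 = 96
  a_8 = 2·96 + 0·44 + 2·18 = 228
  a_9 = 2·228 + 0·96 + 2·44 = 544
  a_10 = 2·544 + 0·228 + 2·96 = 1280
  a_11 = 2·1280 + 0·544 + 2·228 = 3016
  a_12 = 2·3016 + 0·1280 + 2·544 = 7120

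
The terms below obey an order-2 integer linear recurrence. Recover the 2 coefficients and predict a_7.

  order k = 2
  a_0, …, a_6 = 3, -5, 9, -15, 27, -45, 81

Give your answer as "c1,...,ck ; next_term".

0,3 ; -135

  a_2 = 0·-5 + 3·3 = 9
  a_3 = 0·9 + 3·-5 = -15
  a_4 = 0·-15 + 3·9 = 27
  a_5 = 0·27 + 3·-15 = -45
  a_6 = 0·-45 + 3·27 = 81
  a_7 = 0·81 + 3·-45 = -135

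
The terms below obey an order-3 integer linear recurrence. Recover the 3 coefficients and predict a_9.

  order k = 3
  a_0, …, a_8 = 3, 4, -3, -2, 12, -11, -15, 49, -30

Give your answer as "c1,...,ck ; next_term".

  a_3 = -1·-3 + -2·4 + 1·3 = -2
  a_4 = -1·-2 + -2·-3 + 1·4 = 12
  a_5 = -1·12 + -2·-2 + 1·-3 = -11
  a_6 = -1·-11 + -2·12 + 1·-2 = -15
  a_7 = -1·-15 + -2·-11 + 1·12 = 49
  a_8 = -1·49 + -2·-15 + 1·-11 = -30
  a_9 = -1·-30 + -2·49 + 1·-15 = -83

-1,-2,1 ; -83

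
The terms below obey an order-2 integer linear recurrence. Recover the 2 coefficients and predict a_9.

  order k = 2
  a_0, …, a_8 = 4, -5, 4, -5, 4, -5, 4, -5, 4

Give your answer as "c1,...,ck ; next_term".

  a_2 = 0·-5 + 1·4 = 4
  a_3 = 0·4 + 1·-5 = -5
  a_4 = 0·-5 + 1·4 = 4
  a_5 = 0·4 + 1·-5 = -5
  a_6 = 0·-5 + 1·4 = 4
  a_7 = 0·4 + 1·-5 = -5
  a_8 = 0·-5 + 1·4 = 4
  a_9 = 0·4 + 1·-5 = -5

0,1 ; -5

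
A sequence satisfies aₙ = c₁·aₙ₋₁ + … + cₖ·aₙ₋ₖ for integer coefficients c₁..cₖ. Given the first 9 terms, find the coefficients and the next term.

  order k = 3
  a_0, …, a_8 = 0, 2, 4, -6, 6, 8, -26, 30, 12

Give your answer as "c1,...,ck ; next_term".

-1,-1,2 ; -94

  a_3 = -1·4 + -1·2 + 2·0 = -6
  a_4 = -1·-6 + -1·4 + 2·2 = 6
  a_5 = -1·6 + -1·-6 + 2·4 = 8
  a_6 = -1·8 + -1·6 + 2·-6 = -26
  a_7 = -1·-26 + -1·8 + 2·6 = 30
  a_8 = -1·30 + -1·-26 + 2·8 = 12
  a_9 = -1·12 + -1·30 + 2·-26 = -94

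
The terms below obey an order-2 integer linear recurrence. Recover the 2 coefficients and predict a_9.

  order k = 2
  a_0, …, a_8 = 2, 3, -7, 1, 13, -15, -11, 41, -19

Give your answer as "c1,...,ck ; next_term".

-1,-2 ; -63

  a_2 = -1·3 + -2·2 = -7
  a_3 = -1·-7 + -2·3 = 1
  a_4 = -1·1 + -2·-7 = 13
  a_5 = -1·13 + -2·1 = -15
  a_6 = -1·-15 + -2·13 = -11
  a_7 = -1·-11 + -2·-15 = 41
  a_8 = -1·41 + -2·-11 = -19
  a_9 = -1·-19 + -2·41 = -63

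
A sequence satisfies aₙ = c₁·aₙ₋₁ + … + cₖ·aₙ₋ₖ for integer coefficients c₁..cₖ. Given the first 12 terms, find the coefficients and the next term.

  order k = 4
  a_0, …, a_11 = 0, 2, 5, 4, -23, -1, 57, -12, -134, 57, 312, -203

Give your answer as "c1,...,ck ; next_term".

-1,-3,-2,-1 ; -713

  a_4 = -1·4 + -3·5 + -2·2 + -1·0 = -23
  a_5 = -1·-23 + -3·4 + -2·5 + -1·2 = -1
  a_6 = -1·-1 + -3·-23 + -2·4 + -1·5 = 57
  a_7 = -1·57 + -3·-1 + -2·-23 + -1·4 = -12
  a_8 = -1·-12 + -3·57 + -2·-1 + -1·-23 = -134
  a_9 = -1·-134 + -3·-12 + -2·57 + -1·-1 = 57
  a_10 = -1·57 + -3·-134 + -2·-12 + -1·57 = 312
  a_11 = -1·312 + -3·57 + -2·-134 + -1·-12 = -203
  a_12 = -1·-203 + -3·312 + -2·57 + -1·-134 = -713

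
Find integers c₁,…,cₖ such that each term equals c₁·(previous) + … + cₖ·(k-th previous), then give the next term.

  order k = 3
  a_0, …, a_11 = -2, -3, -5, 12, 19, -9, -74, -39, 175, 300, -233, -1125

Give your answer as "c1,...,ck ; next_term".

0,-2,-3 ; -434

  a_3 = 0·-5 + -2·-3 + -3·-2 = 12
  a_4 = 0·12 + -2·-5 + -3·-3 = 19
  a_5 = 0·19 + -2·12 + -3·-5 = -9
  a_6 = 0·-9 + -2·19 + -3·12 = -74
  a_7 = 0·-74 + -2·-9 + -3·19 = -39
  a_8 = 0·-39 + -2·-74 + -3·-9 = 175
  a_9 = 0·175 + -2·-39 + -3·-74 = 300
  a_10 = 0·300 + -2·175 + -3·-39 = -233
  a_11 = 0·-233 + -2·300 + -3·175 = -1125
  a_12 = 0·-1125 + -2·-233 + -3·300 = -434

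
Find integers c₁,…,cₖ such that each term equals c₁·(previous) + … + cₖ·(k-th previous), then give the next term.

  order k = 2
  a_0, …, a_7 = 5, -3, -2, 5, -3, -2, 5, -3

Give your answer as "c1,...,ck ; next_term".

  a_2 = -1·-3 + -1·5 = -2
  a_3 = -1·-2 + -1·-3 = 5
  a_4 = -1·5 + -1·-2 = -3
  a_5 = -1·-3 + -1·5 = -2
  a_6 = -1·-2 + -1·-3 = 5
  a_7 = -1·5 + -1·-2 = -3
  a_8 = -1·-3 + -1·5 = -2

-1,-1 ; -2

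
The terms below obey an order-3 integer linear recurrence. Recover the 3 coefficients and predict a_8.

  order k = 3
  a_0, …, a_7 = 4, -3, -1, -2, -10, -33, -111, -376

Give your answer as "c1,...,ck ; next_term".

3,1,1 ; -1272

  a_3 = 3·-1 + 1·-3 + 1·4 = -2
  a_4 = 3·-2 + 1·-1 + 1·-3 = -10
  a_5 = 3·-10 + 1·-2 + 1·-1 = -33
  a_6 = 3·-33 + 1·-10 + 1·-2 = -111
  a_7 = 3·-111 + 1·-33 + 1·-10 = -376
  a_8 = 3·-376 + 1·-111 + 1·-33 = -1272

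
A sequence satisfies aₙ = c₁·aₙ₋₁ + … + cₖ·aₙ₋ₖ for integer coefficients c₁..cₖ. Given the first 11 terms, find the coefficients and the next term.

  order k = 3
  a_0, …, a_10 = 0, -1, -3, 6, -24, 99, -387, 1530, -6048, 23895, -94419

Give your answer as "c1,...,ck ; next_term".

  a_3 = -3·-3 + 3·-1 + -3·0 = 6
  a_4 = -3·6 + 3·-3 + -3·-1 = -24
  a_5 = -3·-24 + 3·6 + -3·-3 = 99
  a_6 = -3·99 + 3·-24 + -3·6 = -387
  a_7 = -3·-387 + 3·99 + -3·-24 = 1530
  a_8 = -3·1530 + 3·-387 + -3·99 = -6048
  a_9 = -3·-6048 + 3·1530 + -3·-387 = 23895
  a_10 = -3·23895 + 3·-6048 + -3·1530 = -94419
  a_11 = -3·-94419 + 3·23895 + -3·-6048 = 373086

-3,3,-3 ; 373086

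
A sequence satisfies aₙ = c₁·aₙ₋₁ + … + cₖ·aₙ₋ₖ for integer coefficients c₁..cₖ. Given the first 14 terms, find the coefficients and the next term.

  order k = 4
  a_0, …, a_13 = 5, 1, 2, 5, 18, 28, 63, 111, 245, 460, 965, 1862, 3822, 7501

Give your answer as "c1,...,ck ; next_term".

  a_4 = 1·5 + 2·2 + -1·1 + 2·5 = 18
  a_5 = 1·18 + 2·5 + -1·2 + 2·1 = 28
  a_6 = 1·28 + 2·18 + -1·5 + 2·2 = 63
  a_7 = 1·63 + 2·28 + -1·18 + 2·5 = 111
  a_8 = 1·111 + 2·63 + -1·28 + 2·18 = 245
  a_9 = 1·245 + 2·111 + -1·63 + 2·28 = 460
  a_10 = 1·460 + 2·245 + -1·111 + 2·63 = 965
  a_11 = 1·965 + 2·460 + -1·245 + 2·111 = 1862
  a_12 = 1·1862 + 2·965 + -1·460 + 2·245 = 3822
  a_13 = 1·3822 + 2·1862 + -1·965 + 2·460 = 7501
  a_14 = 1·7501 + 2·3822 + -1·1862 + 2·965 = 15213

1,2,-1,2 ; 15213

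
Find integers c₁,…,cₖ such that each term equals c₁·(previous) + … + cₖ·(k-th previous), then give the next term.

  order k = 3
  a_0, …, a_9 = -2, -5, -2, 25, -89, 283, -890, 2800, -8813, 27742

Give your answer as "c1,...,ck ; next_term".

  a_3 = -4·-2 + -3·-5 + -1·-2 = 25
  a_4 = -4·25 + -3·-2 + -1·-5 = -89
  a_5 = -4·-89 + -3·25 + -1·-2 = 283
  a_6 = -4·283 + -3·-89 + -1·25 = -890
  a_7 = -4·-890 + -3·283 + -1·-89 = 2800
  a_8 = -4·2800 + -3·-890 + -1·283 = -8813
  a_9 = -4·-8813 + -3·2800 + -1·-890 = 27742
  a_10 = -4·27742 + -3·-8813 + -1·2800 = -87329

-4,-3,-1 ; -87329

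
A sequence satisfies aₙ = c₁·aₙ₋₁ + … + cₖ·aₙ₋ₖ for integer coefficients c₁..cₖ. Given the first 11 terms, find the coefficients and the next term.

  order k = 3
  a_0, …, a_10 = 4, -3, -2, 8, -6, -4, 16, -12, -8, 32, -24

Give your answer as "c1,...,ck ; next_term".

  a_3 = 0·-2 + 0·-3 + 2·4 = 8
  a_4 = 0·8 + 0·-2 + 2·-3 = -6
  a_5 = 0·-6 + 0·8 + 2·-2 = -4
  a_6 = 0·-4 + 0·-6 + 2·8 = 16
  a_7 = 0·16 + 0·-4 + 2·-6 = -12
  a_8 = 0·-12 + 0·16 + 2·-4 = -8
  a_9 = 0·-8 + 0·-12 + 2·16 = 32
  a_10 = 0·32 + 0·-8 + 2·-12 = -24
  a_11 = 0·-24 + 0·32 + 2·-8 = -16

0,0,2 ; -16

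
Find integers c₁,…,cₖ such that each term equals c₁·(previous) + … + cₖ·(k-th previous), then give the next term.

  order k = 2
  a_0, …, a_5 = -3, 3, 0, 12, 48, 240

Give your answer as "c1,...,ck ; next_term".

4,4 ; 1152

  a_2 = 4·3 + 4·-3 = 0
  a_3 = 4·0 + 4·3 = 12
  a_4 = 4·12 + 4·0 = 48
  a_5 = 4·48 + 4·12 = 240
  a_6 = 4·240 + 4·48 = 1152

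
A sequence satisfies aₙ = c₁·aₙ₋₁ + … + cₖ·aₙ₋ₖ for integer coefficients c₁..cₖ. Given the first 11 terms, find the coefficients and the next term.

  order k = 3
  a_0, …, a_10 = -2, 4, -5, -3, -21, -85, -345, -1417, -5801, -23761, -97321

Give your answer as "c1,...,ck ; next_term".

3,4,2 ; -398609

  a_3 = 3·-5 + 4·4 + 2·-2 = -3
  a_4 = 3·-3 + 4·-5 + 2·4 = -21
  a_5 = 3·-21 + 4·-3 + 2·-5 = -85
  a_6 = 3·-85 + 4·-21 + 2·-3 = -345
  a_7 = 3·-345 + 4·-85 + 2·-21 = -1417
  a_8 = 3·-1417 + 4·-345 + 2·-85 = -5801
  a_9 = 3·-5801 + 4·-1417 + 2·-345 = -23761
  a_10 = 3·-23761 + 4·-5801 + 2·-1417 = -97321
  a_11 = 3·-97321 + 4·-23761 + 2·-5801 = -398609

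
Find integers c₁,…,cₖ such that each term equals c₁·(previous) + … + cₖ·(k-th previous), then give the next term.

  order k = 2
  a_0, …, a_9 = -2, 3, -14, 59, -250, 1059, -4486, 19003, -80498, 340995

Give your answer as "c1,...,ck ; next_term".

  a_2 = -4·3 + 1·-2 = -14
  a_3 = -4·-14 + 1·3 = 59
  a_4 = -4·59 + 1·-14 = -250
  a_5 = -4·-250 + 1·59 = 1059
  a_6 = -4·1059 + 1·-250 = -4486
  a_7 = -4·-4486 + 1·1059 = 19003
  a_8 = -4·19003 + 1·-4486 = -80498
  a_9 = -4·-80498 + 1·19003 = 340995
  a_10 = -4·340995 + 1·-80498 = -1444478

-4,1 ; -1444478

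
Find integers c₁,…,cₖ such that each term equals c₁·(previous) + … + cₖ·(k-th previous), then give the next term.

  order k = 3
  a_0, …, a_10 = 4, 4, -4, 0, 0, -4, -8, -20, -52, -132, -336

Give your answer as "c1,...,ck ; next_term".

  a_3 = 2·-4 + 1·4 + 1·4 = 0
  a_4 = 2·0 + 1·-4 + 1·4 = 0
  a_5 = 2·0 + 1·0 + 1·-4 = -4
  a_6 = 2·-4 + 1·0 + 1·0 = -8
  a_7 = 2·-8 + 1·-4 + 1·0 = -20
  a_8 = 2·-20 + 1·-8 + 1·-4 = -52
  a_9 = 2·-52 + 1·-20 + 1·-8 = -132
  a_10 = 2·-132 + 1·-52 + 1·-20 = -336
  a_11 = 2·-336 + 1·-132 + 1·-52 = -856

2,1,1 ; -856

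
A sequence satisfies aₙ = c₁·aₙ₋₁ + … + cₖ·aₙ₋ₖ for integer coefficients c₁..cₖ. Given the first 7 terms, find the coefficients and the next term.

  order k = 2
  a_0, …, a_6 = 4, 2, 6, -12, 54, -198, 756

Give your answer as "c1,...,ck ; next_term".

  a_2 = -3·2 + 3·4 = 6
  a_3 = -3·6 + 3·2 = -12
  a_4 = -3·-12 + 3·6 = 54
  a_5 = -3·54 + 3·-12 = -198
  a_6 = -3·-198 + 3·54 = 756
  a_7 = -3·756 + 3·-198 = -2862

-3,3 ; -2862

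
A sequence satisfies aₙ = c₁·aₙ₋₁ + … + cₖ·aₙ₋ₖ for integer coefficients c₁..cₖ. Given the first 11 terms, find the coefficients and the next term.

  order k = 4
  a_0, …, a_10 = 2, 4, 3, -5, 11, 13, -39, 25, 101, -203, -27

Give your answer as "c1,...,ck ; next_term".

-1,-2,2,2 ; 685

  a_4 = -1·-5 + -2·3 + 2·4 + 2·2 = 11
  a_5 = -1·11 + -2·-5 + 2·3 + 2·4 = 13
  a_6 = -1·13 + -2·11 + 2·-5 + 2·3 = -39
  a_7 = -1·-39 + -2·13 + 2·11 + 2·-5 = 25
  a_8 = -1·25 + -2·-39 + 2·13 + 2·11 = 101
  a_9 = -1·101 + -2·25 + 2·-39 + 2·13 = -203
  a_10 = -1·-203 + -2·101 + 2·25 + 2·-39 = -27
  a_11 = -1·-27 + -2·-203 + 2·101 + 2·25 = 685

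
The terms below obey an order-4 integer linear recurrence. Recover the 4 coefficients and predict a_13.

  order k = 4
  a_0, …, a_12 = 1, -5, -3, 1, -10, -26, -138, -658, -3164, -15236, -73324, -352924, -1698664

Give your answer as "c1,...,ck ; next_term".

4,4,0,-2 ; -8175880

  a_4 = 4·1 + 4·-3 + 0·-5 + -2·1 = -10
  a_5 = 4·-10 + 4·1 + 0·-3 + -2·-5 = -26
  a_6 = 4·-26 + 4·-10 + 0·1 + -2·-3 = -138
  a_7 = 4·-138 + 4·-26 + 0·-10 + -2·1 = -658
  a_8 = 4·-658 + 4·-138 + 0·-26 + -2·-10 = -3164
  a_9 = 4·-3164 + 4·-658 + 0·-138 + -2·-26 = -15236
  a_10 = 4·-15236 + 4·-3164 + 0·-658 + -2·-138 = -73324
  a_11 = 4·-73324 + 4·-15236 + 0·-3164 + -2·-658 = -352924
  a_12 = 4·-352924 + 4·-73324 + 0·-15236 + -2·-3164 = -1698664
  a_13 = 4·-1698664 + 4·-352924 + 0·-73324 + -2·-15236 = -8175880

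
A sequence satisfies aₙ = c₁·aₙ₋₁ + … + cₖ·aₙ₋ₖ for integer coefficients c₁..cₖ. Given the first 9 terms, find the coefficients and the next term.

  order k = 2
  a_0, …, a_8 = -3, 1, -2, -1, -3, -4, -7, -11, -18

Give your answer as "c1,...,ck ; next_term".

1,1 ; -29

  a_2 = 1·1 + 1·-3 = -2
  a_3 = 1·-2 + 1·1 = -1
  a_4 = 1·-1 + 1·-2 = -3
  a_5 = 1·-3 + 1·-1 = -4
  a_6 = 1·-4 + 1·-3 = -7
  a_7 = 1·-7 + 1·-4 = -11
  a_8 = 1·-11 + 1·-7 = -18
  a_9 = 1·-18 + 1·-11 = -29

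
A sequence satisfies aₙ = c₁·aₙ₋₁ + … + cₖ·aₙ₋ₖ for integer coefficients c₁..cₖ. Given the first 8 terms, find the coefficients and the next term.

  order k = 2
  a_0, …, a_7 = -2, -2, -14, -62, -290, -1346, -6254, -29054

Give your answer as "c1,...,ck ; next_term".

4,3 ; -134978

  a_2 = 4·-2 + 3·-2 = -14
  a_3 = 4·-14 + 3·-2 = -62
  a_4 = 4·-62 + 3·-14 = -290
  a_5 = 4·-290 + 3·-62 = -1346
  a_6 = 4·-1346 + 3·-290 = -6254
  a_7 = 4·-6254 + 3·-1346 = -29054
  a_8 = 4·-29054 + 3·-6254 = -134978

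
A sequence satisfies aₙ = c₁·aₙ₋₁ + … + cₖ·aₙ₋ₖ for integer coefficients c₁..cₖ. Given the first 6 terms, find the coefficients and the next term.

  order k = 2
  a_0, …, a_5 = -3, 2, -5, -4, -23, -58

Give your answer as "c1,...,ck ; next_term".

  a_2 = 2·2 + 3·-3 = -5
  a_3 = 2·-5 + 3·2 = -4
  a_4 = 2·-4 + 3·-5 = -23
  a_5 = 2·-23 + 3·-4 = -58
  a_6 = 2·-58 + 3·-23 = -185

2,3 ; -185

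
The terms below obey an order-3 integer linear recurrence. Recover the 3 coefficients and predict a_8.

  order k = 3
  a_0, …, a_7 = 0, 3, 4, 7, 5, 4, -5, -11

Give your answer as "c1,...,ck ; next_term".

1,1,-2 ; -24

  a_3 = 1·4 + 1·3 + -2·0 = 7
  a_4 = 1·7 + 1·4 + -2·3 = 5
  a_5 = 1·5 + 1·7 + -2·4 = 4
  a_6 = 1·4 + 1·5 + -2·7 = -5
  a_7 = 1·-5 + 1·4 + -2·5 = -11
  a_8 = 1·-11 + 1·-5 + -2·4 = -24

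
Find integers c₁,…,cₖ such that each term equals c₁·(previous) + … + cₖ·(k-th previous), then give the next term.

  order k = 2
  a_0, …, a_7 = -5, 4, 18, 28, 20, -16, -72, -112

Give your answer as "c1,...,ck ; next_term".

2,-2 ; -80

  a_2 = 2·4 + -2·-5 = 18
  a_3 = 2·18 + -2·4 = 28
  a_4 = 2·28 + -2·18 = 20
  a_5 = 2·20 + -2·28 = -16
  a_6 = 2·-16 + -2·20 = -72
  a_7 = 2·-72 + -2·-16 = -112
  a_8 = 2·-112 + -2·-72 = -80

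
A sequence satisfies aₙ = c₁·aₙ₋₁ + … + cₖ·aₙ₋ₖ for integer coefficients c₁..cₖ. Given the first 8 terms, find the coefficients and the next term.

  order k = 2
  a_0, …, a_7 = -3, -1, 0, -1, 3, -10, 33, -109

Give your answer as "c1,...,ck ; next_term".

  a_2 = -3·-1 + 1·-3 = 0
  a_3 = -3·0 + 1·-1 = -1
  a_4 = -3·-1 + 1·0 = 3
  a_5 = -3·3 + 1·-1 = -10
  a_6 = -3·-10 + 1·3 = 33
  a_7 = -3·33 + 1·-10 = -109
  a_8 = -3·-109 + 1·33 = 360

-3,1 ; 360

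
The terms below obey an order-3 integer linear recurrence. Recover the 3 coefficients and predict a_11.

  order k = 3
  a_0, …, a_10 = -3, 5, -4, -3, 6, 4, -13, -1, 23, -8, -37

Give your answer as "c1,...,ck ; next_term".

-1,-2,-1 ; 30

  a_3 = -1·-4 + -2·5 + -1·-3 = -3
  a_4 = -1·-3 + -2·-4 + -1·5 = 6
  a_5 = -1·6 + -2·-3 + -1·-4 = 4
  a_6 = -1·4 + -2·6 + -1·-3 = -13
  a_7 = -1·-13 + -2·4 + -1·6 = -1
  a_8 = -1·-1 + -2·-13 + -1·4 = 23
  a_9 = -1·23 + -2·-1 + -1·-13 = -8
  a_10 = -1·-8 + -2·23 + -1·-1 = -37
  a_11 = -1·-37 + -2·-8 + -1·23 = 30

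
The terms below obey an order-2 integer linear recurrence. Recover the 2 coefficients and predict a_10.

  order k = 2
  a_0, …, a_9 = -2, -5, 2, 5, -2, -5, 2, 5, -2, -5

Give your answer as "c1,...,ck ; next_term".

  a_2 = 0·-5 + -1·-2 = 2
  a_3 = 0·2 + -1·-5 = 5
  a_4 = 0·5 + -1·2 = -2
  a_5 = 0·-2 + -1·5 = -5
  a_6 = 0·-5 + -1·-2 = 2
  a_7 = 0·2 + -1·-5 = 5
  a_8 = 0·5 + -1·2 = -2
  a_9 = 0·-2 + -1·5 = -5
  a_10 = 0·-5 + -1·-2 = 2

0,-1 ; 2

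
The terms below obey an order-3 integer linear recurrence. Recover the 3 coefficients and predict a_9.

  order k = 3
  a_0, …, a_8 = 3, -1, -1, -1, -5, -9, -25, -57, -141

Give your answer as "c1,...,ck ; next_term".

1,3,1 ; -337

  a_3 = 1·-1 + 3·-1 + 1·3 = -1
  a_4 = 1·-1 + 3·-1 + 1·-1 = -5
  a_5 = 1·-5 + 3·-1 + 1·-1 = -9
  a_6 = 1·-9 + 3·-5 + 1·-1 = -25
  a_7 = 1·-25 + 3·-9 + 1·-5 = -57
  a_8 = 1·-57 + 3·-25 + 1·-9 = -141
  a_9 = 1·-141 + 3·-57 + 1·-25 = -337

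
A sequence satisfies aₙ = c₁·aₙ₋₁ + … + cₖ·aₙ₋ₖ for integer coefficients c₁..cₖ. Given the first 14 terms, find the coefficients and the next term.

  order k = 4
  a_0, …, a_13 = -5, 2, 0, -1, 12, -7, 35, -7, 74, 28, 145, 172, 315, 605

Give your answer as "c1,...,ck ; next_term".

  a_4 = 0·-1 + 3·0 + 1·2 + -2·-5 = 12
  a_5 = 0·12 + 3·-1 + 1·0 + -2·2 = -7
  a_6 = 0·-7 + 3·12 + 1·-1 + -2·0 = 35
  a_7 = 0·35 + 3·-7 + 1·12 + -2·-1 = -7
  a_8 = 0·-7 + 3·35 + 1·-7 + -2·12 = 74
  a_9 = 0·74 + 3·-7 + 1·35 + -2·-7 = 28
  a_10 = 0·28 + 3·74 + 1·-7 + -2·35 = 145
  a_11 = 0·145 + 3·28 + 1·74 + -2·-7 = 172
  a_12 = 0·172 + 3·145 + 1·28 + -2·74 = 315
  a_13 = 0·315 + 3·172 + 1·145 + -2·28 = 605
  a_14 = 0·605 + 3·315 + 1·172 + -2·145 = 827

0,3,1,-2 ; 827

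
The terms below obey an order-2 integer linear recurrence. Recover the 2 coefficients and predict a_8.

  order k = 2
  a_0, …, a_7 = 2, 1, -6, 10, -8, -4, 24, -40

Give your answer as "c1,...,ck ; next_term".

  a_2 = -2·1 + -2·2 = -6
  a_3 = -2·-6 + -2·1 = 10
  a_4 = -2·10 + -2·-6 = -8
  a_5 = -2·-8 + -2·10 = -4
  a_6 = -2·-4 + -2·-8 = 24
  a_7 = -2·24 + -2·-4 = -40
  a_8 = -2·-40 + -2·24 = 32

-2,-2 ; 32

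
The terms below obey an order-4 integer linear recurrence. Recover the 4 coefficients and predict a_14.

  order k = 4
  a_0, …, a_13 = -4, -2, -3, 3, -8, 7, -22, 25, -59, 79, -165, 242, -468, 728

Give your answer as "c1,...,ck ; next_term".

0,2,-1,1 ; -1343

  a_4 = 0·3 + 2·-3 + -1·-2 + 1·-4 = -8
  a_5 = 0·-8 + 2·3 + -1·-3 + 1·-2 = 7
  a_6 = 0·7 + 2·-8 + -1·3 + 1·-3 = -22
  a_7 = 0·-22 + 2·7 + -1·-8 + 1·3 = 25
  a_8 = 0·25 + 2·-22 + -1·7 + 1·-8 = -59
  a_9 = 0·-59 + 2·25 + -1·-22 + 1·7 = 79
  a_10 = 0·79 + 2·-59 + -1·25 + 1·-22 = -165
  a_11 = 0·-165 + 2·79 + -1·-59 + 1·25 = 242
  a_12 = 0·242 + 2·-165 + -1·79 + 1·-59 = -468
  a_13 = 0·-468 + 2·242 + -1·-165 + 1·79 = 728
  a_14 = 0·728 + 2·-468 + -1·242 + 1·-165 = -1343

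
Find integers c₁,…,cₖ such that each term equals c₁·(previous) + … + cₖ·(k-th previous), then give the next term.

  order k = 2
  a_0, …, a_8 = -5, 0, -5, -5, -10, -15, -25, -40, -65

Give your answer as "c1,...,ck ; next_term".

  a_2 = 1·0 + 1·-5 = -5
  a_3 = 1·-5 + 1·0 = -5
  a_4 = 1·-5 + 1·-5 = -10
  a_5 = 1·-10 + 1·-5 = -15
  a_6 = 1·-15 + 1·-10 = -25
  a_7 = 1·-25 + 1·-15 = -40
  a_8 = 1·-40 + 1·-25 = -65
  a_9 = 1·-65 + 1·-40 = -105

1,1 ; -105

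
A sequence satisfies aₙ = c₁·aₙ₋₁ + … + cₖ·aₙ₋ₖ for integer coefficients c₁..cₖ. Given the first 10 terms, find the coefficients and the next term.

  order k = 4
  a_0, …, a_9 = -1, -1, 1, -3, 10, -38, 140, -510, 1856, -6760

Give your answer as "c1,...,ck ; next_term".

-4,-2,-2,2 ; 24628

  a_4 = -4·-3 + -2·1 + -2·-1 + 2·-1 = 10
  a_5 = -4·10 + -2·-3 + -2·1 + 2·-1 = -38
  a_6 = -4·-38 + -2·10 + -2·-3 + 2·1 = 140
  a_7 = -4·140 + -2·-38 + -2·10 + 2·-3 = -510
  a_8 = -4·-510 + -2·140 + -2·-38 + 2·10 = 1856
  a_9 = -4·1856 + -2·-510 + -2·140 + 2·-38 = -6760
  a_10 = -4·-6760 + -2·1856 + -2·-510 + 2·140 = 24628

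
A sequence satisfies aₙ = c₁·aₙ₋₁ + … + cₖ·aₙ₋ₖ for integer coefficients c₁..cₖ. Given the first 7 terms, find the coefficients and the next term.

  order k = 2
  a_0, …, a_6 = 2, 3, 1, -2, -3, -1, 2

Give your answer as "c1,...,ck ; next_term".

  a_2 = 1·3 + -1·2 = 1
  a_3 = 1·1 + -1·3 = -2
  a_4 = 1·-2 + -1·1 = -3
  a_5 = 1·-3 + -1·-2 = -1
  a_6 = 1·-1 + -1·-3 = 2
  a_7 = 1·2 + -1·-1 = 3

1,-1 ; 3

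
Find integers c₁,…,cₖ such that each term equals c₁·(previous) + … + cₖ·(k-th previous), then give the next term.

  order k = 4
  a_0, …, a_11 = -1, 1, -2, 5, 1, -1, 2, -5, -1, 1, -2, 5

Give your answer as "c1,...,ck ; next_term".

0,0,0,-1 ; 1

  a_4 = 0·5 + 0·-2 + 0·1 + -1·-1 = 1
  a_5 = 0·1 + 0·5 + 0·-2 + -1·1 = -1
  a_6 = 0·-1 + 0·1 + 0·5 + -1·-2 = 2
  a_7 = 0·2 + 0·-1 + 0·1 + -1·5 = -5
  a_8 = 0·-5 + 0·2 + 0·-1 + -1·1 = -1
  a_9 = 0·-1 + 0·-5 + 0·2 + -1·-1 = 1
  a_10 = 0·1 + 0·-1 + 0·-5 + -1·2 = -2
  a_11 = 0·-2 + 0·1 + 0·-1 + -1·-5 = 5
  a_12 = 0·5 + 0·-2 + 0·1 + -1·-1 = 1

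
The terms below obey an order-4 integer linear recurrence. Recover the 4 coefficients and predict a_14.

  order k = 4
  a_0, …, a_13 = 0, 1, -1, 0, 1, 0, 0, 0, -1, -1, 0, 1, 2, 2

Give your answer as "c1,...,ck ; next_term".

1,-1,0,-1 ; 0

  a_4 = 1·0 + -1·-1 + 0·1 + -1·0 = 1
  a_5 = 1·1 + -1·0 + 0·-1 + -1·1 = 0
  a_6 = 1·0 + -1·1 + 0·0 + -1·-1 = 0
  a_7 = 1·0 + -1·0 + 0·1 + -1·0 = 0
  a_8 = 1·0 + -1·0 + 0·0 + -1·1 = -1
  a_9 = 1·-1 + -1·0 + 0·0 + -1·0 = -1
  a_10 = 1·-1 + -1·-1 + 0·0 + -1·0 = 0
  a_11 = 1·0 + -1·-1 + 0·-1 + -1·0 = 1
  a_12 = 1·1 + -1·0 + 0·-1 + -1·-1 = 2
  a_13 = 1·2 + -1·1 + 0·0 + -1·-1 = 2
  a_14 = 1·2 + -1·2 + 0·1 + -1·0 = 0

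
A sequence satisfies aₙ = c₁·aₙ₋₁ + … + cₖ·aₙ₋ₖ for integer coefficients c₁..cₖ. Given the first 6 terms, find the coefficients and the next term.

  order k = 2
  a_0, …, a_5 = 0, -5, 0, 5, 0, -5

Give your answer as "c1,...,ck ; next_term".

0,-1 ; 0

  a_2 = 0·-5 + -1·0 = 0
  a_3 = 0·0 + -1·-5 = 5
  a_4 = 0·5 + -1·0 = 0
  a_5 = 0·0 + -1·5 = -5
  a_6 = 0·-5 + -1·0 = 0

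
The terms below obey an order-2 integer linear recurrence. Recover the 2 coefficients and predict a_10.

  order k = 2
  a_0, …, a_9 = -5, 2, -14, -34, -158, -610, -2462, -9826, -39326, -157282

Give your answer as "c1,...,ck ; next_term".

3,4 ; -629150

  a_2 = 3·2 + 4·-5 = -14
  a_3 = 3·-14 + 4·2 = -34
  a_4 = 3·-34 + 4·-14 = -158
  a_5 = 3·-158 + 4·-34 = -610
  a_6 = 3·-610 + 4·-158 = -2462
  a_7 = 3·-2462 + 4·-610 = -9826
  a_8 = 3·-9826 + 4·-2462 = -39326
  a_9 = 3·-39326 + 4·-9826 = -157282
  a_10 = 3·-157282 + 4·-39326 = -629150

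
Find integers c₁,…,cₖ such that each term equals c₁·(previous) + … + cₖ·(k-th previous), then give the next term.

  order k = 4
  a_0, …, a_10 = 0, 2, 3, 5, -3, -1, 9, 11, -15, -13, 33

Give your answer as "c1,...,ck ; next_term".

0,-1,0,2 ; 35

  a_4 = 0·5 + -1·3 + 0·2 + 2·0 = -3
  a_5 = 0·-3 + -1·5 + 0·3 + 2·2 = -1
  a_6 = 0·-1 + -1·-3 + 0·5 + 2·3 = 9
  a_7 = 0·9 + -1·-1 + 0·-3 + 2·5 = 11
  a_8 = 0·11 + -1·9 + 0·-1 + 2·-3 = -15
  a_9 = 0·-15 + -1·11 + 0·9 + 2·-1 = -13
  a_10 = 0·-13 + -1·-15 + 0·11 + 2·9 = 33
  a_11 = 0·33 + -1·-13 + 0·-15 + 2·11 = 35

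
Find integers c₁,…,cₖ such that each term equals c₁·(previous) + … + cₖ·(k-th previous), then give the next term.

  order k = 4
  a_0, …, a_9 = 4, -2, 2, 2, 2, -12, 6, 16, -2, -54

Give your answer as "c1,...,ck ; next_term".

  a_4 = -1·2 + -2·2 + -2·-2 + 1·4 = 2
  a_5 = -1·2 + -2·2 + -2·2 + 1·-2 = -12
  a_6 = -1·-12 + -2·2 + -2·2 + 1·2 = 6
  a_7 = -1·6 + -2·-12 + -2·2 + 1·2 = 16
  a_8 = -1·16 + -2·6 + -2·-12 + 1·2 = -2
  a_9 = -1·-2 + -2·16 + -2·6 + 1·-12 = -54
  a_10 = -1·-54 + -2·-2 + -2·16 + 1·6 = 32

-1,-2,-2,1 ; 32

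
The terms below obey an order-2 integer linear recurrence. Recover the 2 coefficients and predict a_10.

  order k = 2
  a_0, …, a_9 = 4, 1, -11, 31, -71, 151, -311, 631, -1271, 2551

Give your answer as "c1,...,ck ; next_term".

  a_2 = -3·1 + -2·4 = -11
  a_3 = -3·-11 + -2·1 = 31
  a_4 = -3·31 + -2·-11 = -71
  a_5 = -3·-71 + -2·31 = 151
  a_6 = -3·151 + -2·-71 = -311
  a_7 = -3·-311 + -2·151 = 631
  a_8 = -3·631 + -2·-311 = -1271
  a_9 = -3·-1271 + -2·631 = 2551
  a_10 = -3·2551 + -2·-1271 = -5111

-3,-2 ; -5111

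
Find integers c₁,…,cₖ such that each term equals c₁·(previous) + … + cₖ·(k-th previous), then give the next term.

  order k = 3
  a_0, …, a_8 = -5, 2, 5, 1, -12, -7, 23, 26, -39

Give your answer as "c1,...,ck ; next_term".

  a_3 = 0·5 + -2·2 + -1·-5 = 1
  a_4 = 0·1 + -2·5 + -1·2 = -12
  a_5 = 0·-12 + -2·1 + -1·5 = -7
  a_6 = 0·-7 + -2·-12 + -1·1 = 23
  a_7 = 0·23 + -2·-7 + -1·-12 = 26
  a_8 = 0·26 + -2·23 + -1·-7 = -39
  a_9 = 0·-39 + -2·26 + -1·23 = -75

0,-2,-1 ; -75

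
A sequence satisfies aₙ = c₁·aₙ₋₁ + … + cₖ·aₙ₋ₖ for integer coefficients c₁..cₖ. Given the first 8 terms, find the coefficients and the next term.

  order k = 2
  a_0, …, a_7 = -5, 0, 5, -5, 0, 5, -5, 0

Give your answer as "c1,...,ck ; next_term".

  a_2 = -1·0 + -1·-5 = 5
  a_3 = -1·5 + -1·0 = -5
  a_4 = -1·-5 + -1·5 = 0
  a_5 = -1·0 + -1·-5 = 5
  a_6 = -1·5 + -1·0 = -5
  a_7 = -1·-5 + -1·5 = 0
  a_8 = -1·0 + -1·-5 = 5

-1,-1 ; 5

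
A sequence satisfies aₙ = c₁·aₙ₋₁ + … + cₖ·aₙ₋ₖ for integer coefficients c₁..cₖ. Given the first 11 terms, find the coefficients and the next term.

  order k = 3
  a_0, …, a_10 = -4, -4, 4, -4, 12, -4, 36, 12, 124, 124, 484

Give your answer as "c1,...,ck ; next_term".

1,3,-1 ; 732

  a_3 = 1·4 + 3·-4 + -1·-4 = -4
  a_4 = 1·-4 + 3·4 + -1·-4 = 12
  a_5 = 1·12 + 3·-4 + -1·4 = -4
  a_6 = 1·-4 + 3·12 + -1·-4 = 36
  a_7 = 1·36 + 3·-4 + -1·12 = 12
  a_8 = 1·12 + 3·36 + -1·-4 = 124
  a_9 = 1·124 + 3·12 + -1·36 = 124
  a_10 = 1·124 + 3·124 + -1·12 = 484
  a_11 = 1·484 + 3·124 + -1·124 = 732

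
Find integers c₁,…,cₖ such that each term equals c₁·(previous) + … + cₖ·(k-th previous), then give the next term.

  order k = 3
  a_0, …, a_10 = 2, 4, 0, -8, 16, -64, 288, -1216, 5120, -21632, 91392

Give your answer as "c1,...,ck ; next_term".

  a_3 = -4·0 + 0·4 + -4·2 = -8
  a_4 = -4·-8 + 0·0 + -4·4 = 16
  a_5 = -4·16 + 0·-8 + -4·0 = -64
  a_6 = -4·-64 + 0·16 + -4·-8 = 288
  a_7 = -4·288 + 0·-64 + -4·16 = -1216
  a_8 = -4·-1216 + 0·288 + -4·-64 = 5120
  a_9 = -4·5120 + 0·-1216 + -4·288 = -21632
  a_10 = -4·-21632 + 0·5120 + -4·-1216 = 91392
  a_11 = -4·91392 + 0·-21632 + -4·5120 = -386048

-4,0,-4 ; -386048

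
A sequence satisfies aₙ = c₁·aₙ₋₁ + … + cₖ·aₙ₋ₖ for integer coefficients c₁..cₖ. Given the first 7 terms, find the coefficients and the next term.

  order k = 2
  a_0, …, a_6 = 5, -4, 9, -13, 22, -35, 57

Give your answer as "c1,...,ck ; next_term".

  a_2 = -1·-4 + 1·5 = 9
  a_3 = -1·9 + 1·-4 = -13
  a_4 = -1·-13 + 1·9 = 22
  a_5 = -1·22 + 1·-13 = -35
  a_6 = -1·-35 + 1·22 = 57
  a_7 = -1·57 + 1·-35 = -92

-1,1 ; -92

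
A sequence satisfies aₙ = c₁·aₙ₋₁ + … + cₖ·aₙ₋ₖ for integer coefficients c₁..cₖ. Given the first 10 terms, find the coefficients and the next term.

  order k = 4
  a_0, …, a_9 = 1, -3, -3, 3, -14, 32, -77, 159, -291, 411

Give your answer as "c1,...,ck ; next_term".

-4,-3,4,1 ; -212

  a_4 = -4·3 + -3·-3 + 4·-3 + 1·1 = -14
  a_5 = -4·-14 + -3·3 + 4·-3 + 1·-3 = 32
  a_6 = -4·32 + -3·-14 + 4·3 + 1·-3 = -77
  a_7 = -4·-77 + -3·32 + 4·-14 + 1·3 = 159
  a_8 = -4·159 + -3·-77 + 4·32 + 1·-14 = -291
  a_9 = -4·-291 + -3·159 + 4·-77 + 1·32 = 411
  a_10 = -4·411 + -3·-291 + 4·159 + 1·-77 = -212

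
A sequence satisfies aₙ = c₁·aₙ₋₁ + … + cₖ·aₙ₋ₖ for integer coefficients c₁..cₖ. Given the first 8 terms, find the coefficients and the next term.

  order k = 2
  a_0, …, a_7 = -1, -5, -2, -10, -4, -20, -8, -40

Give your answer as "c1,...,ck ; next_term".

  a_2 = 0·-5 + 2·-1 = -2
  a_3 = 0·-2 + 2·-5 = -10
  a_4 = 0·-10 + 2·-2 = -4
  a_5 = 0·-4 + 2·-10 = -20
  a_6 = 0·-20 + 2·-4 = -8
  a_7 = 0·-8 + 2·-20 = -40
  a_8 = 0·-40 + 2·-8 = -16

0,2 ; -16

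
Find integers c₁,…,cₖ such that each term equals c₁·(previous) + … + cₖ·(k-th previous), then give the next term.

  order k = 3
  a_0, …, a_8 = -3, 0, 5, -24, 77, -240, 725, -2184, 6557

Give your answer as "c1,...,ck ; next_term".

-3,1,3 ; -19680

  a_3 = -3·5 + 1·0 + 3·-3 = -24
  a_4 = -3·-24 + 1·5 + 3·0 = 77
  a_5 = -3·77 + 1·-24 + 3·5 = -240
  a_6 = -3·-240 + 1·77 + 3·-24 = 725
  a_7 = -3·725 + 1·-240 + 3·77 = -2184
  a_8 = -3·-2184 + 1·725 + 3·-240 = 6557
  a_9 = -3·6557 + 1·-2184 + 3·725 = -19680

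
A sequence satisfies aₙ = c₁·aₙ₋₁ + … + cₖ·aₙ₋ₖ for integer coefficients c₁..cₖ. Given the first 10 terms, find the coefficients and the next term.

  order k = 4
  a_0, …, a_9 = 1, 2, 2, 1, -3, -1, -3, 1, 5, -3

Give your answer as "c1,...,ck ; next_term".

  a_4 = -1·1 + 0·2 + 0·2 + -2·1 = -3
  a_5 = -1·-3 + 0·1 + 0·2 + -2·2 = -1
  a_6 = -1·-1 + 0·-3 + 0·1 + -2·2 = -3
  a_7 = -1·-3 + 0·-1 + 0·-3 + -2·1 = 1
  a_8 = -1·1 + 0·-3 + 0·-1 + -2·-3 = 5
  a_9 = -1·5 + 0·1 + 0·-3 + -2·-1 = -3
  a_10 = -1·-3 + 0·5 + 0·1 + -2·-3 = 9

-1,0,0,-2 ; 9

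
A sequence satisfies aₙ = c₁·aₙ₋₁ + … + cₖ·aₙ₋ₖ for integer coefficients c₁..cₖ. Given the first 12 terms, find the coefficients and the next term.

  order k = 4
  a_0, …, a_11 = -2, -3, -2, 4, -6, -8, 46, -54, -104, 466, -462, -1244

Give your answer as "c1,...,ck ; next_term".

  a_4 = -1·4 + -3·-2 + 4·-3 + -2·-2 = -6
  a_5 = -1·-6 + -3·4 + 4·-2 + -2·-3 = -8
  a_6 = -1·-8 + -3·-6 + 4·4 + -2·-2 = 46
  a_7 = -1·46 + -3·-8 + 4·-6 + -2·4 = -54
  a_8 = -1·-54 + -3·46 + 4·-8 + -2·-6 = -104
  a_9 = -1·-104 + -3·-54 + 4·46 + -2·-8 = 466
  a_10 = -1·466 + -3·-104 + 4·-54 + -2·46 = -462
  a_11 = -1·-462 + -3·466 + 4·-104 + -2·-54 = -1244
  a_12 = -1·-1244 + -3·-462 + 4·466 + -2·-104 = 4702

-1,-3,4,-2 ; 4702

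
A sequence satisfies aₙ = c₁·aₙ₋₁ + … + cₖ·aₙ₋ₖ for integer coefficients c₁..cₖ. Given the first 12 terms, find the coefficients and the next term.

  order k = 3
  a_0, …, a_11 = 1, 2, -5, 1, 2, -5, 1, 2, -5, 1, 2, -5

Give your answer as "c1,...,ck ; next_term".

  a_3 = 0·-5 + 0·2 + 1·1 = 1
  a_4 = 0·1 + 0·-5 + 1·2 = 2
  a_5 = 0·2 + 0·1 + 1·-5 = -5
  a_6 = 0·-5 + 0·2 + 1·1 = 1
  a_7 = 0·1 + 0·-5 + 1·2 = 2
  a_8 = 0·2 + 0·1 + 1·-5 = -5
  a_9 = 0·-5 + 0·2 + 1·1 = 1
  a_10 = 0·1 + 0·-5 + 1·2 = 2
  a_11 = 0·2 + 0·1 + 1·-5 = -5
  a_12 = 0·-5 + 0·2 + 1·1 = 1

0,0,1 ; 1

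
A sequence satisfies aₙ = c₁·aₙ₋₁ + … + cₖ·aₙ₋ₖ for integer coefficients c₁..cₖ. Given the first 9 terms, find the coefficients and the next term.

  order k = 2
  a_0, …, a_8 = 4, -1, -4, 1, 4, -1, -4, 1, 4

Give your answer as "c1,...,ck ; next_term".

  a_2 = 0·-1 + -1·4 = -4
  a_3 = 0·-4 + -1·-1 = 1
  a_4 = 0·1 + -1·-4 = 4
  a_5 = 0·4 + -1·1 = -1
  a_6 = 0·-1 + -1·4 = -4
  a_7 = 0·-4 + -1·-1 = 1
  a_8 = 0·1 + -1·-4 = 4
  a_9 = 0·4 + -1·1 = -1

0,-1 ; -1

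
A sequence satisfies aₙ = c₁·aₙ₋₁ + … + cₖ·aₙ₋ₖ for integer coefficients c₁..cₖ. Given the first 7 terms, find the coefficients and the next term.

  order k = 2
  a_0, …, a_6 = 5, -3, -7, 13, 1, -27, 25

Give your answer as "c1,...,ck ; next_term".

-1,-2 ; 29

  a_2 = -1·-3 + -2·5 = -7
  a_3 = -1·-7 + -2·-3 = 13
  a_4 = -1·13 + -2·-7 = 1
  a_5 = -1·1 + -2·13 = -27
  a_6 = -1·-27 + -2·1 = 25
  a_7 = -1·25 + -2·-27 = 29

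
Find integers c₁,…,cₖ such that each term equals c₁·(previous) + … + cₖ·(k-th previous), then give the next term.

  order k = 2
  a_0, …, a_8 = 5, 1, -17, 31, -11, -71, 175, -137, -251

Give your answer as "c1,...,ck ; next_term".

-2,-3 ; 913

  a_2 = -2·1 + -3·5 = -17
  a_3 = -2·-17 + -3·1 = 31
  a_4 = -2·31 + -3·-17 = -11
  a_5 = -2·-11 + -3·31 = -71
  a_6 = -2·-71 + -3·-11 = 175
  a_7 = -2·175 + -3·-71 = -137
  a_8 = -2·-137 + -3·175 = -251
  a_9 = -2·-251 + -3·-137 = 913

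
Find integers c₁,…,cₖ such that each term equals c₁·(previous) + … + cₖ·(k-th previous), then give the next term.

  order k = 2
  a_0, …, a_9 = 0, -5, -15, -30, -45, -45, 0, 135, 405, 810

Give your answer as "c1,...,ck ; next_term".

3,-3 ; 1215

  a_2 = 3·-5 + -3·0 = -15
  a_3 = 3·-15 + -3·-5 = -30
  a_4 = 3·-30 + -3·-15 = -45
  a_5 = 3·-45 + -3·-30 = -45
  a_6 = 3·-45 + -3·-45 = 0
  a_7 = 3·0 + -3·-45 = 135
  a_8 = 3·135 + -3·0 = 405
  a_9 = 3·405 + -3·135 = 810
  a_10 = 3·810 + -3·405 = 1215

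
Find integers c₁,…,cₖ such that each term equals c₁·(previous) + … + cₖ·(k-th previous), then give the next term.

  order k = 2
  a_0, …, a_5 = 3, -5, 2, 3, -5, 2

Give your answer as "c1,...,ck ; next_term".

  a_2 = -1·-5 + -1·3 = 2
  a_3 = -1·2 + -1·-5 = 3
  a_4 = -1·3 + -1·2 = -5
  a_5 = -1·-5 + -1·3 = 2
  a_6 = -1·2 + -1·-5 = 3

-1,-1 ; 3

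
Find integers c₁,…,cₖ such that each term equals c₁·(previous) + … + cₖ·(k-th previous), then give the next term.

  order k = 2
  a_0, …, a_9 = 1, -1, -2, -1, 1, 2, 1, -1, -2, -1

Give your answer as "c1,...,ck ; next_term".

  a_2 = 1·-1 + -1·1 = -2
  a_3 = 1·-2 + -1·-1 = -1
  a_4 = 1·-1 + -1·-2 = 1
  a_5 = 1·1 + -1·-1 = 2
  a_6 = 1·2 + -1·1 = 1
  a_7 = 1·1 + -1·2 = -1
  a_8 = 1·-1 + -1·1 = -2
  a_9 = 1·-2 + -1·-1 = -1
  a_10 = 1·-1 + -1·-2 = 1

1,-1 ; 1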